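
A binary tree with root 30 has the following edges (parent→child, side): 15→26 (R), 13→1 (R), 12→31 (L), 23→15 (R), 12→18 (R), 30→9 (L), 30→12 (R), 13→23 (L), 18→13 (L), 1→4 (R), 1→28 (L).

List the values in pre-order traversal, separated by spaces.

Pre-order visits the node, then its left subtree, then its right subtree.
Visit 30.
At 30: go left to 9.
  9 is a leaf — visit 9.
At 30: go right to 12.
  Visit 12.
  At 12: go left to 31.
    31 is a leaf — visit 31.
  At 12: go right to 18.
    Visit 18.
    At 18: go left to 13.
      Visit 13.
      At 13: go left to 23.
        Visit 23.
        At 23: no left child.
        At 23: go right to 15.
          Visit 15.
          At 15: no left child.
          At 15: go right to 26.
            26 is a leaf — visit 26.
      At 13: go right to 1.
        Visit 1.
        At 1: go left to 28.
          28 is a leaf — visit 28.
        At 1: go right to 4.
          4 is a leaf — visit 4.
    At 18: no right child.

30 9 12 31 18 13 23 15 26 1 28 4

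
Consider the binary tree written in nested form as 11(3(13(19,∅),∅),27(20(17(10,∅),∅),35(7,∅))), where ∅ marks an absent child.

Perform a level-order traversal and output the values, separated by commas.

11, 3, 27, 13, 20, 35, 19, 17, 7, 10

Level-order visits nodes level by level from the root, left to right within each level.
Level 0: 11
Level 1: 3, 27
Level 2: 13, 20, 35
Level 3: 19, 17, 7
Level 4: 10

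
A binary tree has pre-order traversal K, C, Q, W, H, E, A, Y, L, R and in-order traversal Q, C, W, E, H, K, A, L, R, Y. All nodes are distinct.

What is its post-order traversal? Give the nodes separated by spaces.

Q E H W C R L Y A K

The first element of pre-order is the root; it splits in-order into left and right subtrees.
Root K: left subtree has 5 nodes {Q, C, W, E, H}, right has 4 {A, L, R, Y}.
  Root C: left subtree has 1 node {Q}, right has 3 {W, E, H}.
    Root W: left subtree has 0 nodes { }, right has 2 {E, H}.
      Root H: left subtree has 1 node {E}, right has 0 { }.
  Root A: left subtree has 0 nodes { }, right has 3 {L, R, Y}.
    Root Y: left subtree has 2 nodes {L, R}, right has 0 { }.
      Root L: left subtree has 0 nodes { }, right has 1 {R}.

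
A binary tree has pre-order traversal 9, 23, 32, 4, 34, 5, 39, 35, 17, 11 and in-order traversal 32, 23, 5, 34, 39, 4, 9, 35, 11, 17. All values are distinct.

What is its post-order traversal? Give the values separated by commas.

32, 5, 39, 34, 4, 23, 11, 17, 35, 9

The first element of pre-order is the root; it splits in-order into left and right subtrees.
Root 9: left subtree has 6 nodes {32, 23, 5, 34, 39, 4}, right has 3 {35, 11, 17}.
  Root 23: left subtree has 1 node {32}, right has 4 {5, 34, 39, 4}.
    Root 4: left subtree has 3 nodes {5, 34, 39}, right has 0 { }.
      Root 34: left subtree has 1 node {5}, right has 1 {39}.
  Root 35: left subtree has 0 nodes { }, right has 2 {11, 17}.
    Root 17: left subtree has 1 node {11}, right has 0 { }.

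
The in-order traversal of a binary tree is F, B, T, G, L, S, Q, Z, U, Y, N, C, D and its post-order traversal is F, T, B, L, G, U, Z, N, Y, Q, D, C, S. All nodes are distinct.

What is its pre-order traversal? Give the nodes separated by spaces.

The last element of post-order is the root; it splits in-order into left and right subtrees.
Root S: left subtree has 5 nodes {F, B, T, G, L}, right has 7 {Q, Z, U, Y, N, C, D}.
  Root G: left subtree has 3 nodes {F, B, T}, right has 1 {L}.
    Root B: left subtree has 1 node {F}, right has 1 {T}.
  Root C: left subtree has 5 nodes {Q, Z, U, Y, N}, right has 1 {D}.
    Root Q: left subtree has 0 nodes { }, right has 4 {Z, U, Y, N}.
      Root Y: left subtree has 2 nodes {Z, U}, right has 1 {N}.
        Root Z: left subtree has 0 nodes { }, right has 1 {U}.

S G B F T L C Q Y Z U N D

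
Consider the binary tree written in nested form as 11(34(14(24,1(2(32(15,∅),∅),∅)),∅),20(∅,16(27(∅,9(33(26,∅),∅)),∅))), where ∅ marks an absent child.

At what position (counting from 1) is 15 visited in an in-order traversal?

3

In-order visits the left subtree, then the node, then the right subtree.
At 11: go left to 34.
  At 34: go left to 14.
    At 14: go left to 24.
      24 is a leaf — visit 24.
    Visit 14.
    At 14: go right to 1.
      At 1: go left to 2.
        At 2: go left to 32.
          At 32: go left to 15.
            15 is a leaf — visit 15.
          Visit 32.
          At 32: no right child.
        Visit 2.
        At 2: no right child.
      Visit 1.
      At 1: no right child.
  Visit 34.
  At 34: no right child.
Visit 11.
At 11: go right to 20.
  At 20: no left child.
  Visit 20.
  At 20: go right to 16.
    At 16: go left to 27.
      At 27: no left child.
      Visit 27.
      At 27: go right to 9.
        At 9: go left to 33.
          At 33: go left to 26.
            26 is a leaf — visit 26.
          Visit 33.
          At 33: no right child.
        Visit 9.
        At 9: no right child.
    Visit 16.
    At 16: no right child.
Full in-order sequence: 24, 14, 15, 32, 2, 1, 34, 11, 20, 27, 26, 33, 9, 16.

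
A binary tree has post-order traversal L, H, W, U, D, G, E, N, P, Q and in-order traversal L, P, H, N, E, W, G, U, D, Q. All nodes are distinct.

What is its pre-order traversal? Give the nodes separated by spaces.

Q P L N H E G W D U

The last element of post-order is the root; it splits in-order into left and right subtrees.
Root Q: left subtree has 9 nodes {L, P, H, N, E, W, G, U, D}, right has 0 { }.
  Root P: left subtree has 1 node {L}, right has 7 {H, N, E, W, G, U, D}.
    Root N: left subtree has 1 node {H}, right has 5 {E, W, G, U, D}.
      Root E: left subtree has 0 nodes { }, right has 4 {W, G, U, D}.
        Root G: left subtree has 1 node {W}, right has 2 {U, D}.
          Root D: left subtree has 1 node {U}, right has 0 { }.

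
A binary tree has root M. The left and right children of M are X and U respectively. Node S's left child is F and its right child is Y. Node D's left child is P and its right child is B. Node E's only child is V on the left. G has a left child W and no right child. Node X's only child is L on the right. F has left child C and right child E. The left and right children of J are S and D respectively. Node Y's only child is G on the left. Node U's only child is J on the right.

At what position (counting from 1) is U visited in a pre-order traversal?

4

Pre-order visits the node, then its left subtree, then its right subtree.
Visit M.
At M: go left to X.
  Visit X.
  At X: no left child.
  At X: go right to L.
    L is a leaf — visit L.
At M: go right to U.
  Visit U.
  At U: no left child.
  At U: go right to J.
    Visit J.
    At J: go left to S.
      Visit S.
      At S: go left to F.
        Visit F.
        At F: go left to C.
          C is a leaf — visit C.
        At F: go right to E.
          Visit E.
          At E: go left to V.
            V is a leaf — visit V.
          At E: no right child.
      At S: go right to Y.
        Visit Y.
        At Y: go left to G.
          Visit G.
          At G: go left to W.
            W is a leaf — visit W.
          At G: no right child.
        At Y: no right child.
    At J: go right to D.
      Visit D.
      At D: go left to P.
        P is a leaf — visit P.
      At D: go right to B.
        B is a leaf — visit B.
Full pre-order sequence: M, X, L, U, J, S, F, C, E, V, Y, G, W, D, P, B.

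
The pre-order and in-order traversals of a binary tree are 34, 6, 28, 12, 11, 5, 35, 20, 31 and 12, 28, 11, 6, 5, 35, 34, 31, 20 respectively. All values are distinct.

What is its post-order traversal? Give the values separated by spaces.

The first element of pre-order is the root; it splits in-order into left and right subtrees.
Root 34: left subtree has 6 nodes {12, 28, 11, 6, 5, 35}, right has 2 {31, 20}.
  Root 6: left subtree has 3 nodes {12, 28, 11}, right has 2 {5, 35}.
    Root 28: left subtree has 1 node {12}, right has 1 {11}.
    Root 5: left subtree has 0 nodes { }, right has 1 {35}.
  Root 20: left subtree has 1 node {31}, right has 0 { }.

12 11 28 35 5 6 31 20 34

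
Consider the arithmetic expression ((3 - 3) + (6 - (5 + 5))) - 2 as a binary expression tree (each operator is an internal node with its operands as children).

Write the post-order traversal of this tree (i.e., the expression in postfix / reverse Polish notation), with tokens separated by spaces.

3 3 - 6 5 5 + - + 2 -

Post-order on an expression tree gives postfix notation: for each operator, emit left operand, right operand, then the operator.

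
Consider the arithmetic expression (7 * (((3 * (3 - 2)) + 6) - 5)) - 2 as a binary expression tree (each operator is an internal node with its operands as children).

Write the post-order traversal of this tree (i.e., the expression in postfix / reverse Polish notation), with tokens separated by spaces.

7 3 3 2 - * 6 + 5 - * 2 -

Post-order on an expression tree gives postfix notation: for each operator, emit left operand, right operand, then the operator.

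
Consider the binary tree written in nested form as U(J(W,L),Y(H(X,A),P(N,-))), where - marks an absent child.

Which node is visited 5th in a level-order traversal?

L

Level-order visits nodes level by level from the root, left to right within each level.
Level 0: U
Level 1: J, Y
Level 2: W, L, H, P
Level 3: X, A, N
Full level-order sequence: U, J, Y, W, L, H, P, X, A, N.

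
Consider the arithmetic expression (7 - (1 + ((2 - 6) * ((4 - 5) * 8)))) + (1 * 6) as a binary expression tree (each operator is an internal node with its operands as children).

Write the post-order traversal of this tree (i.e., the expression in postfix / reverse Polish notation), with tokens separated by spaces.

Post-order on an expression tree gives postfix notation: for each operator, emit left operand, right operand, then the operator.

7 1 2 6 - 4 5 - 8 * * + - 1 6 * +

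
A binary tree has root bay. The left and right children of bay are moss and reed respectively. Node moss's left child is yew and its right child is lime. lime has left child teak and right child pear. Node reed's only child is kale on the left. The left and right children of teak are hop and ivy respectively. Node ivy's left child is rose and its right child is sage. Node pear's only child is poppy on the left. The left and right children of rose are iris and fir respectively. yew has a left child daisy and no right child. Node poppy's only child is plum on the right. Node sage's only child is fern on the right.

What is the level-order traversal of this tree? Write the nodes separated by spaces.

Level-order visits nodes level by level from the root, left to right within each level.
Level 0: bay
Level 1: moss, reed
Level 2: yew, lime, kale
Level 3: daisy, teak, pear
Level 4: hop, ivy, poppy
Level 5: rose, sage, plum
Level 6: iris, fir, fern

bay moss reed yew lime kale daisy teak pear hop ivy poppy rose sage plum iris fir fern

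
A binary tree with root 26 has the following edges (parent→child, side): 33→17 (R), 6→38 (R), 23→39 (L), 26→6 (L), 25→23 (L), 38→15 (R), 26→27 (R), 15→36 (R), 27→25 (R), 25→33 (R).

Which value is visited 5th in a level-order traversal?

Level-order visits nodes level by level from the root, left to right within each level.
Level 0: 26
Level 1: 6, 27
Level 2: 38, 25
Level 3: 15, 23, 33
Level 4: 36, 39, 17
Full level-order sequence: 26, 6, 27, 38, 25, 15, 23, 33, 36, 39, 17.

25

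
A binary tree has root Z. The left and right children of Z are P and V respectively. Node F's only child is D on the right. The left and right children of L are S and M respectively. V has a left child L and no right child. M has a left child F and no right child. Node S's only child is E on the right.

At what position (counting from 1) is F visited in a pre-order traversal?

8

Pre-order visits the node, then its left subtree, then its right subtree.
Visit Z.
At Z: go left to P.
  P is a leaf — visit P.
At Z: go right to V.
  Visit V.
  At V: go left to L.
    Visit L.
    At L: go left to S.
      Visit S.
      At S: no left child.
      At S: go right to E.
        E is a leaf — visit E.
    At L: go right to M.
      Visit M.
      At M: go left to F.
        Visit F.
        At F: no left child.
        At F: go right to D.
          D is a leaf — visit D.
      At M: no right child.
  At V: no right child.
Full pre-order sequence: Z, P, V, L, S, E, M, F, D.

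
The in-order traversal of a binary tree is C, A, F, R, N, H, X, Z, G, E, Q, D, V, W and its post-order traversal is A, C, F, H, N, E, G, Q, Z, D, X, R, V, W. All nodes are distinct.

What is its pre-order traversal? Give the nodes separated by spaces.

W V R F C A X N H D Z Q G E

The last element of post-order is the root; it splits in-order into left and right subtrees.
Root W: left subtree has 13 nodes {C, A, F, R, N, H, X, Z, G, E, Q, D, V}, right has 0 { }.
  Root V: left subtree has 12 nodes {C, A, F, R, N, H, X, Z, G, E, Q, D}, right has 0 { }.
    Root R: left subtree has 3 nodes {C, A, F}, right has 8 {N, H, X, Z, G, E, Q, D}.
      Root F: left subtree has 2 nodes {C, A}, right has 0 { }.
        Root C: left subtree has 0 nodes { }, right has 1 {A}.
      Root X: left subtree has 2 nodes {N, H}, right has 5 {Z, G, E, Q, D}.
        Root N: left subtree has 0 nodes { }, right has 1 {H}.
        Root D: left subtree has 4 nodes {Z, G, E, Q}, right has 0 { }.
          Root Z: left subtree has 0 nodes { }, right has 3 {G, E, Q}.
            Root Q: left subtree has 2 nodes {G, E}, right has 0 { }.
              Root G: left subtree has 0 nodes { }, right has 1 {E}.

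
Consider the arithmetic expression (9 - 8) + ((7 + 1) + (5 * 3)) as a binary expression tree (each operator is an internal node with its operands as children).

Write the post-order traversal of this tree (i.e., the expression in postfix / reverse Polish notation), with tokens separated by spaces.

9 8 - 7 1 + 5 3 * + +

Post-order on an expression tree gives postfix notation: for each operator, emit left operand, right operand, then the operator.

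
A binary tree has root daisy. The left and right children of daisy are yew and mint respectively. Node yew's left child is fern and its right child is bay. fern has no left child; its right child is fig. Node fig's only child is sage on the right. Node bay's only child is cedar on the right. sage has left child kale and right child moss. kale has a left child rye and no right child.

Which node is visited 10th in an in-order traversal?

In-order visits the left subtree, then the node, then the right subtree.
At daisy: go left to yew.
  At yew: go left to fern.
    At fern: no left child.
    Visit fern.
    At fern: go right to fig.
      At fig: no left child.
      Visit fig.
      At fig: go right to sage.
        At sage: go left to kale.
          At kale: go left to rye.
            rye is a leaf — visit rye.
          Visit kale.
          At kale: no right child.
        Visit sage.
        At sage: go right to moss.
          moss is a leaf — visit moss.
  Visit yew.
  At yew: go right to bay.
    At bay: no left child.
    Visit bay.
    At bay: go right to cedar.
      cedar is a leaf — visit cedar.
Visit daisy.
At daisy: go right to mint.
  mint is a leaf — visit mint.
Full in-order sequence: fern, fig, rye, kale, sage, moss, yew, bay, cedar, daisy, mint.

daisy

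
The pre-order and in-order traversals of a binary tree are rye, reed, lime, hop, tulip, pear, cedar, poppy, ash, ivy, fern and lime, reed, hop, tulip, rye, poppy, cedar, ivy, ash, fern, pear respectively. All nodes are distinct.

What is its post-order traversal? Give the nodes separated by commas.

lime, tulip, hop, reed, poppy, ivy, fern, ash, cedar, pear, rye

The first element of pre-order is the root; it splits in-order into left and right subtrees.
Root rye: left subtree has 4 nodes {lime, reed, hop, tulip}, right has 6 {poppy, cedar, ivy, ash, fern, pear}.
  Root reed: left subtree has 1 node {lime}, right has 2 {hop, tulip}.
    Root hop: left subtree has 0 nodes { }, right has 1 {tulip}.
  Root pear: left subtree has 5 nodes {poppy, cedar, ivy, ash, fern}, right has 0 { }.
    Root cedar: left subtree has 1 node {poppy}, right has 3 {ivy, ash, fern}.
      Root ash: left subtree has 1 node {ivy}, right has 1 {fern}.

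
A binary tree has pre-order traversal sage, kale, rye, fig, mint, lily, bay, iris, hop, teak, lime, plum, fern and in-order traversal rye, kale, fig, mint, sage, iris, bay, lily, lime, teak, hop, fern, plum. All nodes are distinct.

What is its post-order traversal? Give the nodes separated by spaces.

The first element of pre-order is the root; it splits in-order into left and right subtrees.
Root sage: left subtree has 4 nodes {rye, kale, fig, mint}, right has 8 {iris, bay, lily, lime, teak, hop, fern, plum}.
  Root kale: left subtree has 1 node {rye}, right has 2 {fig, mint}.
    Root fig: left subtree has 0 nodes { }, right has 1 {mint}.
  Root lily: left subtree has 2 nodes {iris, bay}, right has 5 {lime, teak, hop, fern, plum}.
    Root bay: left subtree has 1 node {iris}, right has 0 { }.
    Root hop: left subtree has 2 nodes {lime, teak}, right has 2 {fern, plum}.
      Root teak: left subtree has 1 node {lime}, right has 0 { }.
      Root plum: left subtree has 1 node {fern}, right has 0 { }.

rye mint fig kale iris bay lime teak fern plum hop lily sage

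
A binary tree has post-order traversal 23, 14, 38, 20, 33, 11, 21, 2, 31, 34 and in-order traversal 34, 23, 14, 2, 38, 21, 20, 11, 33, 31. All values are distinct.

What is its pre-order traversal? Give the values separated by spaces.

The last element of post-order is the root; it splits in-order into left and right subtrees.
Root 34: left subtree has 0 nodes { }, right has 9 {23, 14, 2, 38, 21, 20, 11, 33, 31}.
  Root 31: left subtree has 8 nodes {23, 14, 2, 38, 21, 20, 11, 33}, right has 0 { }.
    Root 2: left subtree has 2 nodes {23, 14}, right has 5 {38, 21, 20, 11, 33}.
      Root 14: left subtree has 1 node {23}, right has 0 { }.
      Root 21: left subtree has 1 node {38}, right has 3 {20, 11, 33}.
        Root 11: left subtree has 1 node {20}, right has 1 {33}.

34 31 2 14 23 21 38 11 20 33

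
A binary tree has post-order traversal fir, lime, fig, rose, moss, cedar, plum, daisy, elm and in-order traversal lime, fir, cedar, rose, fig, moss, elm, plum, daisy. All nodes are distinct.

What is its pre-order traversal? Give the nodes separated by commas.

The last element of post-order is the root; it splits in-order into left and right subtrees.
Root elm: left subtree has 6 nodes {lime, fir, cedar, rose, fig, moss}, right has 2 {plum, daisy}.
  Root cedar: left subtree has 2 nodes {lime, fir}, right has 3 {rose, fig, moss}.
    Root lime: left subtree has 0 nodes { }, right has 1 {fir}.
    Root moss: left subtree has 2 nodes {rose, fig}, right has 0 { }.
      Root rose: left subtree has 0 nodes { }, right has 1 {fig}.
  Root daisy: left subtree has 1 node {plum}, right has 0 { }.

elm, cedar, lime, fir, moss, rose, fig, daisy, plum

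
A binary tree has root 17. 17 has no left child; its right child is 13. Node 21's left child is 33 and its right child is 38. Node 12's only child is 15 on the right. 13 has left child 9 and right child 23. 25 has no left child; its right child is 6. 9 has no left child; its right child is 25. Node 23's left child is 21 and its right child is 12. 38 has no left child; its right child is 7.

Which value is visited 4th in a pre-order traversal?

25

Pre-order visits the node, then its left subtree, then its right subtree.
Visit 17.
At 17: no left child.
At 17: go right to 13.
  Visit 13.
  At 13: go left to 9.
    Visit 9.
    At 9: no left child.
    At 9: go right to 25.
      Visit 25.
      At 25: no left child.
      At 25: go right to 6.
        6 is a leaf — visit 6.
  At 13: go right to 23.
    Visit 23.
    At 23: go left to 21.
      Visit 21.
      At 21: go left to 33.
        33 is a leaf — visit 33.
      At 21: go right to 38.
        Visit 38.
        At 38: no left child.
        At 38: go right to 7.
          7 is a leaf — visit 7.
    At 23: go right to 12.
      Visit 12.
      At 12: no left child.
      At 12: go right to 15.
        15 is a leaf — visit 15.
Full pre-order sequence: 17, 13, 9, 25, 6, 23, 21, 33, 38, 7, 12, 15.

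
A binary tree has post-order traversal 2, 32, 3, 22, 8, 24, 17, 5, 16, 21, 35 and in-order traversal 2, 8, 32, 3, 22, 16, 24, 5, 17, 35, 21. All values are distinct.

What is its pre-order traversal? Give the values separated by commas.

The last element of post-order is the root; it splits in-order into left and right subtrees.
Root 35: left subtree has 9 nodes {2, 8, 32, 3, 22, 16, 24, 5, 17}, right has 1 {21}.
  Root 16: left subtree has 5 nodes {2, 8, 32, 3, 22}, right has 3 {24, 5, 17}.
    Root 8: left subtree has 1 node {2}, right has 3 {32, 3, 22}.
      Root 22: left subtree has 2 nodes {32, 3}, right has 0 { }.
        Root 3: left subtree has 1 node {32}, right has 0 { }.
    Root 5: left subtree has 1 node {24}, right has 1 {17}.

35, 16, 8, 2, 22, 3, 32, 5, 24, 17, 21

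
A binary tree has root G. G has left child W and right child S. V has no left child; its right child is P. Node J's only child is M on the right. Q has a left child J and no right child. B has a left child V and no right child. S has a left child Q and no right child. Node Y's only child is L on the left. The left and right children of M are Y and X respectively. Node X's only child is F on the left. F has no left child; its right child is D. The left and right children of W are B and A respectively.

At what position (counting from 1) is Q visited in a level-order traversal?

6

Level-order visits nodes level by level from the root, left to right within each level.
Level 0: G
Level 1: W, S
Level 2: B, A, Q
Level 3: V, J
Level 4: P, M
Level 5: Y, X
Level 6: L, F
Level 7: D
Full level-order sequence: G, W, S, B, A, Q, V, J, P, M, Y, X, L, F, D.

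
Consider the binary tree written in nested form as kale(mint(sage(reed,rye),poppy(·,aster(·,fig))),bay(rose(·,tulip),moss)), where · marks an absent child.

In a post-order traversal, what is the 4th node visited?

Post-order visits the left subtree, then the right subtree, then the node.
At kale: go left to mint.
  At mint: go left to sage.
    At sage: go left to reed.
      reed is a leaf — visit reed.
    At sage: go right to rye.
      rye is a leaf — visit rye.
    Visit sage.
  At mint: go right to poppy.
    At poppy: no left child.
    At poppy: go right to aster.
      At aster: no left child.
      At aster: go right to fig.
        fig is a leaf — visit fig.
      Visit aster.
    Visit poppy.
  Visit mint.
At kale: go right to bay.
  At bay: go left to rose.
    At rose: no left child.
    At rose: go right to tulip.
      tulip is a leaf — visit tulip.
    Visit rose.
  At bay: go right to moss.
    moss is a leaf — visit moss.
  Visit bay.
Visit kale.
Full post-order sequence: reed, rye, sage, fig, aster, poppy, mint, tulip, rose, moss, bay, kale.

fig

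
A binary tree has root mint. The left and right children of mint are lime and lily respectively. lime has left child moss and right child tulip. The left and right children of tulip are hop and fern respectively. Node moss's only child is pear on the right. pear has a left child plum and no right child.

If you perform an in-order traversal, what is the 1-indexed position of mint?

8

In-order visits the left subtree, then the node, then the right subtree.
At mint: go left to lime.
  At lime: go left to moss.
    At moss: no left child.
    Visit moss.
    At moss: go right to pear.
      At pear: go left to plum.
        plum is a leaf — visit plum.
      Visit pear.
      At pear: no right child.
  Visit lime.
  At lime: go right to tulip.
    At tulip: go left to hop.
      hop is a leaf — visit hop.
    Visit tulip.
    At tulip: go right to fern.
      fern is a leaf — visit fern.
Visit mint.
At mint: go right to lily.
  lily is a leaf — visit lily.
Full in-order sequence: moss, plum, pear, lime, hop, tulip, fern, mint, lily.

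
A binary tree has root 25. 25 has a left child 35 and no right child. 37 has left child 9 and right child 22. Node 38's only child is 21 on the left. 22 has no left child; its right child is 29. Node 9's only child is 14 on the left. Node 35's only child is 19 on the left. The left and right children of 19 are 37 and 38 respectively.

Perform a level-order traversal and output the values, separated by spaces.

Level-order visits nodes level by level from the root, left to right within each level.
Level 0: 25
Level 1: 35
Level 2: 19
Level 3: 37, 38
Level 4: 9, 22, 21
Level 5: 14, 29

25 35 19 37 38 9 22 21 14 29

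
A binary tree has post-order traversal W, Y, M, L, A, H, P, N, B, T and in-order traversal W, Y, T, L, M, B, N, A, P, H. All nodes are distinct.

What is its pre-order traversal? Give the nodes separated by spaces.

The last element of post-order is the root; it splits in-order into left and right subtrees.
Root T: left subtree has 2 nodes {W, Y}, right has 7 {L, M, B, N, A, P, H}.
  Root Y: left subtree has 1 node {W}, right has 0 { }.
  Root B: left subtree has 2 nodes {L, M}, right has 4 {N, A, P, H}.
    Root L: left subtree has 0 nodes { }, right has 1 {M}.
    Root N: left subtree has 0 nodes { }, right has 3 {A, P, H}.
      Root P: left subtree has 1 node {A}, right has 1 {H}.

T Y W B L M N P A H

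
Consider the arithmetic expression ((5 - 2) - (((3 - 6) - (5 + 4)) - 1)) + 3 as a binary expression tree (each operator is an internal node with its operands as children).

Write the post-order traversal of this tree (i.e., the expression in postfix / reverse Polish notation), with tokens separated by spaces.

Post-order on an expression tree gives postfix notation: for each operator, emit left operand, right operand, then the operator.

5 2 - 3 6 - 5 4 + - 1 - - 3 +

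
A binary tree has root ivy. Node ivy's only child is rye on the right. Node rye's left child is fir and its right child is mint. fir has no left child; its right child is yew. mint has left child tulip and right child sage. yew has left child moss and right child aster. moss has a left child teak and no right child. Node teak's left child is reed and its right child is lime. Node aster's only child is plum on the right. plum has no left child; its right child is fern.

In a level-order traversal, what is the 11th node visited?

plum

Level-order visits nodes level by level from the root, left to right within each level.
Level 0: ivy
Level 1: rye
Level 2: fir, mint
Level 3: yew, tulip, sage
Level 4: moss, aster
Level 5: teak, plum
Level 6: reed, lime, fern
Full level-order sequence: ivy, rye, fir, mint, yew, tulip, sage, moss, aster, teak, plum, reed, lime, fern.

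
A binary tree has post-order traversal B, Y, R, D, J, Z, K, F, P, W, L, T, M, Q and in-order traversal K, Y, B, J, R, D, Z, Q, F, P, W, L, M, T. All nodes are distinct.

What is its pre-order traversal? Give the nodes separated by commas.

The last element of post-order is the root; it splits in-order into left and right subtrees.
Root Q: left subtree has 7 nodes {K, Y, B, J, R, D, Z}, right has 6 {F, P, W, L, M, T}.
  Root K: left subtree has 0 nodes { }, right has 6 {Y, B, J, R, D, Z}.
    Root Z: left subtree has 5 nodes {Y, B, J, R, D}, right has 0 { }.
      Root J: left subtree has 2 nodes {Y, B}, right has 2 {R, D}.
        Root Y: left subtree has 0 nodes { }, right has 1 {B}.
        Root D: left subtree has 1 node {R}, right has 0 { }.
  Root M: left subtree has 4 nodes {F, P, W, L}, right has 1 {T}.
    Root L: left subtree has 3 nodes {F, P, W}, right has 0 { }.
      Root W: left subtree has 2 nodes {F, P}, right has 0 { }.
        Root P: left subtree has 1 node {F}, right has 0 { }.

Q, K, Z, J, Y, B, D, R, M, L, W, P, F, T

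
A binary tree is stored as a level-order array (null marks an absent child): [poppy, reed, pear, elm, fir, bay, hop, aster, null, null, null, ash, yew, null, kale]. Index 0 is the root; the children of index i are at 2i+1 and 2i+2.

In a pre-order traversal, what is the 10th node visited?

hop

Pre-order visits the node, then its left subtree, then its right subtree.
Visit poppy.
At poppy: go left to reed.
  Visit reed.
  At reed: go left to elm.
    Visit elm.
    At elm: go left to aster.
      aster is a leaf — visit aster.
    At elm: no right child.
  At reed: go right to fir.
    fir is a leaf — visit fir.
At poppy: go right to pear.
  Visit pear.
  At pear: go left to bay.
    Visit bay.
    At bay: go left to ash.
      ash is a leaf — visit ash.
    At bay: go right to yew.
      yew is a leaf — visit yew.
  At pear: go right to hop.
    Visit hop.
    At hop: no left child.
    At hop: go right to kale.
      kale is a leaf — visit kale.
Full pre-order sequence: poppy, reed, elm, aster, fir, pear, bay, ash, yew, hop, kale.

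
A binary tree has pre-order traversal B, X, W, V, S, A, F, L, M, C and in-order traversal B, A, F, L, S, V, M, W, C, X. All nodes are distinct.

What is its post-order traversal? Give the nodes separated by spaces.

The first element of pre-order is the root; it splits in-order into left and right subtrees.
Root B: left subtree has 0 nodes { }, right has 9 {A, F, L, S, V, M, W, C, X}.
  Root X: left subtree has 8 nodes {A, F, L, S, V, M, W, C}, right has 0 { }.
    Root W: left subtree has 6 nodes {A, F, L, S, V, M}, right has 1 {C}.
      Root V: left subtree has 4 nodes {A, F, L, S}, right has 1 {M}.
        Root S: left subtree has 3 nodes {A, F, L}, right has 0 { }.
          Root A: left subtree has 0 nodes { }, right has 2 {F, L}.
            Root F: left subtree has 0 nodes { }, right has 1 {L}.

L F A S M V C W X B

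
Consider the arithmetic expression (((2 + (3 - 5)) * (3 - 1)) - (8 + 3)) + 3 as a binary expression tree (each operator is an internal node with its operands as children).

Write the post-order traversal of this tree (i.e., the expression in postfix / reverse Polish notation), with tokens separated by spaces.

2 3 5 - + 3 1 - * 8 3 + - 3 +

Post-order on an expression tree gives postfix notation: for each operator, emit left operand, right operand, then the operator.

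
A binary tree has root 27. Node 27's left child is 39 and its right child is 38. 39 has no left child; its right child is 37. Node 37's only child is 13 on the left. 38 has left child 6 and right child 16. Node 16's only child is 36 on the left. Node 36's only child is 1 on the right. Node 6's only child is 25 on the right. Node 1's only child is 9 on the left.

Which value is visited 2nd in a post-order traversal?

37

Post-order visits the left subtree, then the right subtree, then the node.
At 27: go left to 39.
  At 39: no left child.
  At 39: go right to 37.
    At 37: go left to 13.
      13 is a leaf — visit 13.
    At 37: no right child.
    Visit 37.
  Visit 39.
At 27: go right to 38.
  At 38: go left to 6.
    At 6: no left child.
    At 6: go right to 25.
      25 is a leaf — visit 25.
    Visit 6.
  At 38: go right to 16.
    At 16: go left to 36.
      At 36: no left child.
      At 36: go right to 1.
        At 1: go left to 9.
          9 is a leaf — visit 9.
        At 1: no right child.
        Visit 1.
      Visit 36.
    At 16: no right child.
    Visit 16.
  Visit 38.
Visit 27.
Full post-order sequence: 13, 37, 39, 25, 6, 9, 1, 36, 16, 38, 27.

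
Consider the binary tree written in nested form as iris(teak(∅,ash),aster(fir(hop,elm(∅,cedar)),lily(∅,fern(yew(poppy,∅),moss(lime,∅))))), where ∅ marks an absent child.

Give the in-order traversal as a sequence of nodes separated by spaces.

In-order visits the left subtree, then the node, then the right subtree.
At iris: go left to teak.
  At teak: no left child.
  Visit teak.
  At teak: go right to ash.
    ash is a leaf — visit ash.
Visit iris.
At iris: go right to aster.
  At aster: go left to fir.
    At fir: go left to hop.
      hop is a leaf — visit hop.
    Visit fir.
    At fir: go right to elm.
      At elm: no left child.
      Visit elm.
      At elm: go right to cedar.
        cedar is a leaf — visit cedar.
  Visit aster.
  At aster: go right to lily.
    At lily: no left child.
    Visit lily.
    At lily: go right to fern.
      At fern: go left to yew.
        At yew: go left to poppy.
          poppy is a leaf — visit poppy.
        Visit yew.
        At yew: no right child.
      Visit fern.
      At fern: go right to moss.
        At moss: go left to lime.
          lime is a leaf — visit lime.
        Visit moss.
        At moss: no right child.

teak ash iris hop fir elm cedar aster lily poppy yew fern lime moss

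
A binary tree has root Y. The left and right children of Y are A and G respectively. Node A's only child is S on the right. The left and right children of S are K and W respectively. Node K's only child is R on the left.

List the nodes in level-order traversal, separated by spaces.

Y A G S K W R

Level-order visits nodes level by level from the root, left to right within each level.
Level 0: Y
Level 1: A, G
Level 2: S
Level 3: K, W
Level 4: R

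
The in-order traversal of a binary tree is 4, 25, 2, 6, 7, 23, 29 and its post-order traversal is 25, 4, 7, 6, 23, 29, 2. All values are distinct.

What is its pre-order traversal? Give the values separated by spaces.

2 4 25 29 23 6 7

The last element of post-order is the root; it splits in-order into left and right subtrees.
Root 2: left subtree has 2 nodes {4, 25}, right has 4 {6, 7, 23, 29}.
  Root 4: left subtree has 0 nodes { }, right has 1 {25}.
  Root 29: left subtree has 3 nodes {6, 7, 23}, right has 0 { }.
    Root 23: left subtree has 2 nodes {6, 7}, right has 0 { }.
      Root 6: left subtree has 0 nodes { }, right has 1 {7}.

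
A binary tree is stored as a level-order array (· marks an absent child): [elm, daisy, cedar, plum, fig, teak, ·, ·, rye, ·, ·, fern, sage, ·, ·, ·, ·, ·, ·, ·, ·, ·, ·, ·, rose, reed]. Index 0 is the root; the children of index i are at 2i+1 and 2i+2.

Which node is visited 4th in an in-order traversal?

In-order visits the left subtree, then the node, then the right subtree.
At elm: go left to daisy.
  At daisy: go left to plum.
    At plum: no left child.
    Visit plum.
    At plum: go right to rye.
      rye is a leaf — visit rye.
  Visit daisy.
  At daisy: go right to fig.
    fig is a leaf — visit fig.
Visit elm.
At elm: go right to cedar.
  At cedar: go left to teak.
    At teak: go left to fern.
      At fern: no left child.
      Visit fern.
      At fern: go right to rose.
        rose is a leaf — visit rose.
    Visit teak.
    At teak: go right to sage.
      At sage: go left to reed.
        reed is a leaf — visit reed.
      Visit sage.
      At sage: no right child.
  Visit cedar.
  At cedar: no right child.
Full in-order sequence: plum, rye, daisy, fig, elm, fern, rose, teak, reed, sage, cedar.

fig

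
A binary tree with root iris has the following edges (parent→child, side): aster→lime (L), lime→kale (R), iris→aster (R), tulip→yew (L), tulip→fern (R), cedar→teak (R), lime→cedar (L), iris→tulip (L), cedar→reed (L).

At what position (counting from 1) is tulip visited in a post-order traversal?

3

Post-order visits the left subtree, then the right subtree, then the node.
At iris: go left to tulip.
  At tulip: go left to yew.
    yew is a leaf — visit yew.
  At tulip: go right to fern.
    fern is a leaf — visit fern.
  Visit tulip.
At iris: go right to aster.
  At aster: go left to lime.
    At lime: go left to cedar.
      At cedar: go left to reed.
        reed is a leaf — visit reed.
      At cedar: go right to teak.
        teak is a leaf — visit teak.
      Visit cedar.
    At lime: go right to kale.
      kale is a leaf — visit kale.
    Visit lime.
  At aster: no right child.
  Visit aster.
Visit iris.
Full post-order sequence: yew, fern, tulip, reed, teak, cedar, kale, lime, aster, iris.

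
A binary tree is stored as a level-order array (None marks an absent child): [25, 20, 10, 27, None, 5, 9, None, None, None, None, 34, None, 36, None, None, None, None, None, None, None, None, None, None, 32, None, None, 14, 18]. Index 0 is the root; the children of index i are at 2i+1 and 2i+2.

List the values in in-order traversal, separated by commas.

In-order visits the left subtree, then the node, then the right subtree.
At 25: go left to 20.
  At 20: go left to 27.
    27 is a leaf — visit 27.
  Visit 20.
  At 20: no right child.
Visit 25.
At 25: go right to 10.
  At 10: go left to 5.
    At 5: go left to 34.
      At 34: no left child.
      Visit 34.
      At 34: go right to 32.
        32 is a leaf — visit 32.
    Visit 5.
    At 5: no right child.
  Visit 10.
  At 10: go right to 9.
    At 9: go left to 36.
      At 36: go left to 14.
        14 is a leaf — visit 14.
      Visit 36.
      At 36: go right to 18.
        18 is a leaf — visit 18.
    Visit 9.
    At 9: no right child.

27, 20, 25, 34, 32, 5, 10, 14, 36, 18, 9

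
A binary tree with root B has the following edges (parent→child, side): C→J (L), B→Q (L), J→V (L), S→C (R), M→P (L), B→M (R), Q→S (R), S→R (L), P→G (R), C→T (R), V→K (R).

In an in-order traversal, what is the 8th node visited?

T

In-order visits the left subtree, then the node, then the right subtree.
At B: go left to Q.
  At Q: no left child.
  Visit Q.
  At Q: go right to S.
    At S: go left to R.
      R is a leaf — visit R.
    Visit S.
    At S: go right to C.
      At C: go left to J.
        At J: go left to V.
          At V: no left child.
          Visit V.
          At V: go right to K.
            K is a leaf — visit K.
        Visit J.
        At J: no right child.
      Visit C.
      At C: go right to T.
        T is a leaf — visit T.
Visit B.
At B: go right to M.
  At M: go left to P.
    At P: no left child.
    Visit P.
    At P: go right to G.
      G is a leaf — visit G.
  Visit M.
  At M: no right child.
Full in-order sequence: Q, R, S, V, K, J, C, T, B, P, G, M.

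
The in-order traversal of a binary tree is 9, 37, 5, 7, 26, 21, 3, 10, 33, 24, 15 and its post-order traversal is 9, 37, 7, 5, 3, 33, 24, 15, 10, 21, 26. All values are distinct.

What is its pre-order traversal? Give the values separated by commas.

The last element of post-order is the root; it splits in-order into left and right subtrees.
Root 26: left subtree has 4 nodes {9, 37, 5, 7}, right has 6 {21, 3, 10, 33, 24, 15}.
  Root 5: left subtree has 2 nodes {9, 37}, right has 1 {7}.
    Root 37: left subtree has 1 node {9}, right has 0 { }.
  Root 21: left subtree has 0 nodes { }, right has 5 {3, 10, 33, 24, 15}.
    Root 10: left subtree has 1 node {3}, right has 3 {33, 24, 15}.
      Root 15: left subtree has 2 nodes {33, 24}, right has 0 { }.
        Root 24: left subtree has 1 node {33}, right has 0 { }.

26, 5, 37, 9, 7, 21, 10, 3, 15, 24, 33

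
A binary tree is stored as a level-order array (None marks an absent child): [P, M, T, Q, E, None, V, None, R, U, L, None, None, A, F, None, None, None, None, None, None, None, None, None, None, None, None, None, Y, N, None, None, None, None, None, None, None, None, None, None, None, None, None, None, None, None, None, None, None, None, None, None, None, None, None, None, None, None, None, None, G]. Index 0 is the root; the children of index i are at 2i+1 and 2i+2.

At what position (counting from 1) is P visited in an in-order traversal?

In-order visits the left subtree, then the node, then the right subtree.
At P: go left to M.
  At M: go left to Q.
    At Q: no left child.
    Visit Q.
    At Q: go right to R.
      R is a leaf — visit R.
  Visit M.
  At M: go right to E.
    At E: go left to U.
      U is a leaf — visit U.
    Visit E.
    At E: go right to L.
      L is a leaf — visit L.
Visit P.
At P: go right to T.
  At T: no left child.
  Visit T.
  At T: go right to V.
    At V: go left to A.
      At A: no left child.
      Visit A.
      At A: go right to Y.
        Y is a leaf — visit Y.
    Visit V.
    At V: go right to F.
      At F: go left to N.
        At N: no left child.
        Visit N.
        At N: go right to G.
          G is a leaf — visit G.
      Visit F.
      At F: no right child.
Full in-order sequence: Q, R, M, U, E, L, P, T, A, Y, V, N, G, F.

7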